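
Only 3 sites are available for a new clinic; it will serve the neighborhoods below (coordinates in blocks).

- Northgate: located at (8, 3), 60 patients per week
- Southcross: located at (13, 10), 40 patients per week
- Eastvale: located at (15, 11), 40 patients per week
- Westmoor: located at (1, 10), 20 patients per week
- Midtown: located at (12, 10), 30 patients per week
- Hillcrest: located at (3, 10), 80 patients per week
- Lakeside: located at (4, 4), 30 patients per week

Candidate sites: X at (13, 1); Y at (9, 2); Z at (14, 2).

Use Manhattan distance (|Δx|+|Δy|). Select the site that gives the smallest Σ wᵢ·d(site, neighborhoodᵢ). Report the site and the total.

Total weighted distance at each candidate:
  X (13, 1): total = 3860
  Y (9, 2): total = 3180
  Z (14, 2): total = 3780
Minimum is at Y with total 3180 blocks.

Y, total 3180 blocks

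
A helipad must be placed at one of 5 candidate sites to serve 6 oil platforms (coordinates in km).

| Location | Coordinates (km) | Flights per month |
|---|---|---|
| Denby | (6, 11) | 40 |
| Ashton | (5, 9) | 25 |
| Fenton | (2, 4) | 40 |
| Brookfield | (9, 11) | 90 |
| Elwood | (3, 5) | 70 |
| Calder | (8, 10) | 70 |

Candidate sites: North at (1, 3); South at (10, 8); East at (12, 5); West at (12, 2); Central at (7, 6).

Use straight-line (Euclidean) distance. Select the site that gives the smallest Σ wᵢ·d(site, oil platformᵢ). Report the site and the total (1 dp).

Total weighted distance at each candidate:
  North (1, 3): total = 2523.4
  South (10, 8): total = 1700.9
  East (12, 5): total = 2624.9
  West (12, 2): total = 3232.1
  Central (7, 6): total = 1571.4
Minimum is at Central with total 1571.4 km.

Central, total 1571.4 km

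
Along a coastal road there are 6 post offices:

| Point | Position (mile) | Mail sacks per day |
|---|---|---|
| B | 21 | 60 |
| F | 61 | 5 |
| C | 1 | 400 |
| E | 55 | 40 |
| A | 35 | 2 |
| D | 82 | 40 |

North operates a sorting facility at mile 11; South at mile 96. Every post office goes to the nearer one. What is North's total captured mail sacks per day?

The indifferent point is the midpoint (11+96)/2 = 53.5; post offices left of it (closer to North at 11) go to North, those right go to South.
  C at 1 (w=400) → North
  B at 21 (w=60) → North
  A at 35 (w=2) → North
  E at 55 (w=40) → South
  F at 61 (w=5) → South
  D at 82 (w=40) → South
North captures 462; South captures 85.

462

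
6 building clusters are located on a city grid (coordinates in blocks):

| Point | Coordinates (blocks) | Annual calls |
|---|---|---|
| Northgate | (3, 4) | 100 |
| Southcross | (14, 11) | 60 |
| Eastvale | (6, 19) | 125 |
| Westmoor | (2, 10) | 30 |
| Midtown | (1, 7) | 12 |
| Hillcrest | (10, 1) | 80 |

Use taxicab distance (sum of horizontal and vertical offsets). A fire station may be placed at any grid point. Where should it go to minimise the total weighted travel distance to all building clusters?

Manhattan distance separates: Σwᵢ(|x−xᵢ|+|y−yᵢ|) = Σwᵢ|x−xᵢ| + Σwᵢ|y−yᵢ|, so x and y are optimised independently as 1-D weighted medians.
Total weight W = 407; half = 203.5.
x-coordinate, sorted with cumulative weight:
  x=1 (Midtown, w=12) cum 12
  x=2 (Westmoor, w=30) cum 42
  x=3 (Northgate, w=100) cum 142
  x=6 (Eastvale, w=125) cum 267  ← median
  x=10 (Hillcrest, w=80) cum 347
  x=14 (Southcross, w=60) cum 407
⇒ x* = 6
y-coordinate, sorted with cumulative weight:
  y=1 (Hillcrest, w=80) cum 80
  y=4 (Northgate, w=100) cum 180
  y=7 (Midtown, w=12) cum 192
  y=10 (Westmoor, w=30) cum 222  ← median
  y=11 (Southcross, w=60) cum 282
  y=19 (Eastvale, w=125) cum 407
⇒ y* = 10

(6, 10)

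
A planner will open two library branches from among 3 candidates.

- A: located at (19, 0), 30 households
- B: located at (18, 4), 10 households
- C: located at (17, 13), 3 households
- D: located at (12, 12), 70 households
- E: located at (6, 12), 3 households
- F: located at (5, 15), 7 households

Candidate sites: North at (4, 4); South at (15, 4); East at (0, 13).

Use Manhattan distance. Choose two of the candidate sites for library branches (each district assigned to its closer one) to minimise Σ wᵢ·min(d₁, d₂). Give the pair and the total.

Evaluate every pair (each demand assigned to the nearer of the two):
  {South, East}: total = 1143
  {North, South}: total = 1187
  {North, East}: total = 1741
Best pair: {South, East} with total 1143.

{South, East}, total 1143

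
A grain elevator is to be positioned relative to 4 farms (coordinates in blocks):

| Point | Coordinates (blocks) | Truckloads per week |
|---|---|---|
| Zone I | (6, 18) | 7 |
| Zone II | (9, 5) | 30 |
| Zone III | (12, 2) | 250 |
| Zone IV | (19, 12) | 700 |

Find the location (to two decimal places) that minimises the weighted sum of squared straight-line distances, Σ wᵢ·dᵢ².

The minimiser of Σwᵢ‖p−pᵢ‖² is the weighted centroid p* = (Σwᵢpᵢ)/(Σwᵢ).
Σwᵢ = 987.
Σwᵢxᵢ = 7·6 + 30·9 + 250·12 + 700·19 = 16612.
Σwᵢyᵢ = 7·18 + 30·5 + 250·2 + 700·12 = 9176.
x* = 16612/987 = 16.83, y* = 9176/987 = 9.30.

(16.83, 9.30)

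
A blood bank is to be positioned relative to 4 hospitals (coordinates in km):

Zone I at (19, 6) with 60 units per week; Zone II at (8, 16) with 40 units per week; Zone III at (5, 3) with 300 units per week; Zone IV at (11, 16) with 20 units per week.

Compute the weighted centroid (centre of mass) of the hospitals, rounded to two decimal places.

(7.57, 5.29)

The minimiser of Σwᵢ‖p−pᵢ‖² is the weighted centroid p* = (Σwᵢpᵢ)/(Σwᵢ).
Σwᵢ = 420.
Σwᵢxᵢ = 60·19 + 40·8 + 300·5 + 20·11 = 3180.
Σwᵢyᵢ = 60·6 + 40·16 + 300·3 + 20·16 = 2220.
x* = 3180/420 = 7.57, y* = 2220/420 = 5.29.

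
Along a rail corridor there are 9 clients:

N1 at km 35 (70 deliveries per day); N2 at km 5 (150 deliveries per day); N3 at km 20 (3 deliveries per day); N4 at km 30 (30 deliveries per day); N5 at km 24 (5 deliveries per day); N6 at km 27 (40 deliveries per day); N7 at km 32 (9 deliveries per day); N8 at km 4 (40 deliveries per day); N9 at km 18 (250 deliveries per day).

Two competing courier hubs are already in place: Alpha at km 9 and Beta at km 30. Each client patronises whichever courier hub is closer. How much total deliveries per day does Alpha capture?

The indifferent point is the midpoint (9+30)/2 = 19.5; clients left of it (closer to Alpha at 9) go to Alpha, those right go to Beta.
  N8 at 4 (w=40) → Alpha
  N2 at 5 (w=150) → Alpha
  N9 at 18 (w=250) → Alpha
  N3 at 20 (w=3) → Beta
  N5 at 24 (w=5) → Beta
  N6 at 27 (w=40) → Beta
  N4 at 30 (w=30) → Beta
  N7 at 32 (w=9) → Beta
  N1 at 35 (w=70) → Beta
Alpha captures 440; Beta captures 157.

440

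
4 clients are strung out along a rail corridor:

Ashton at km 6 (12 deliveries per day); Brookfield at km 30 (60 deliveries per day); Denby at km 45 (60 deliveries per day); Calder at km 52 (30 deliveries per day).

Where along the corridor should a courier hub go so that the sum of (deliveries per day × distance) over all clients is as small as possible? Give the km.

x = 45

For a sum of weighted absolute distances on a line, the optimum is the weighted median (not the mean). Total weight W = 162; half-weight = 81.
Sort by position and accumulate weight:
  km 6 (Ashton, w=12) → cum 12
  km 30 (Brookfield, w=60) → cum 72
  km 45 (Denby, w=60) → cum 132  ≥ 81 → median here
  km 52 (Calder, w=30) → cum 162
Optimal location: km 45.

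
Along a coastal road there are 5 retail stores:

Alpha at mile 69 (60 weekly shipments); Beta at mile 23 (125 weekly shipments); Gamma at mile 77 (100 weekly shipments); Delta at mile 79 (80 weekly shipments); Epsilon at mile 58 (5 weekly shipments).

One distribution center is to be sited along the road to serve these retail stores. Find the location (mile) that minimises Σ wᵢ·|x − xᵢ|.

For a sum of weighted absolute distances on a line, the optimum is the weighted median (not the mean). Total weight W = 370; half-weight = 185.
Sort by position and accumulate weight:
  mile 23 (Beta, w=125) → cum 125
  mile 58 (Epsilon, w=5) → cum 130
  mile 69 (Alpha, w=60) → cum 190  ≥ 185 → median here
  mile 77 (Gamma, w=100) → cum 290
  mile 79 (Delta, w=80) → cum 370
Optimal location: mile 69.

x = 69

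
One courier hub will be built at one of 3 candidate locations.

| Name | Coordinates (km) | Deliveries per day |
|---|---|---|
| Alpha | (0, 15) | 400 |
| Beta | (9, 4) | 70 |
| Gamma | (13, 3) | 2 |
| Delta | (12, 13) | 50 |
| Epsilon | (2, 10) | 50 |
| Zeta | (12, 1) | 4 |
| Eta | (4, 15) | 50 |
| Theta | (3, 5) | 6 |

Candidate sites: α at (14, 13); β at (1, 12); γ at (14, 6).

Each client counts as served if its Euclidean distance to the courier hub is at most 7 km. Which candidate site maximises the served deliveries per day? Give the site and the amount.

β, covering 500

Coverage radius r = 7 km; a point is covered iff (Δx)²+(Δy)² ≤ 7² = 49.
  α (14, 13): covers {Delta} → 50
  β (1, 12): covers {Alpha, Epsilon, Eta} → 500
  γ (14, 6): covers {Beta, Gamma, Zeta} → 76
Maximum coverage at β: 500 deliveries per day.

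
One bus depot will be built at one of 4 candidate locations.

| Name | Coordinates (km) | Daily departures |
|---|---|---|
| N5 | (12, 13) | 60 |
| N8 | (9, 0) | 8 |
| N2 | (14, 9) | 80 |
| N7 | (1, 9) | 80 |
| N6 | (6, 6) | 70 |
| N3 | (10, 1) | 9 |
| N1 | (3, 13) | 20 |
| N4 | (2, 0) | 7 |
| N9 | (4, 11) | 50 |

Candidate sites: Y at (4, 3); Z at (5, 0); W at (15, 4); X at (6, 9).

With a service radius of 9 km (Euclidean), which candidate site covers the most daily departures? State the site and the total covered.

Coverage radius r = 9 km; a point is covered iff (Δx)²+(Δy)² ≤ 9² = 81.
  Y (4, 3): covers {N8, N7, N6, N3, N4, N9} → 224
  Z (5, 0): covers {N8, N6, N3, N4} → 94
  W (15, 4): covers {N8, N2, N3} → 97
  X (6, 9): covers {N5, N2, N7, N6, N3, N1, N9} → 369
Maximum coverage at X: 369 daily departures.

X, covering 369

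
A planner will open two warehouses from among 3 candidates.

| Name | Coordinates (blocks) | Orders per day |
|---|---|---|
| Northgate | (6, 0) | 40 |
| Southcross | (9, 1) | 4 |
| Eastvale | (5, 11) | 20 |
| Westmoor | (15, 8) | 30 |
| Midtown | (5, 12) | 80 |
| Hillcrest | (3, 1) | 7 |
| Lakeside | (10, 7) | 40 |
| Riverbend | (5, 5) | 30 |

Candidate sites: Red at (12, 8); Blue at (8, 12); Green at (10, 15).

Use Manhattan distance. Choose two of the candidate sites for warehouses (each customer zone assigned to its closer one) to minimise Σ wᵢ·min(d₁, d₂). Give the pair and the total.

{Red, Blue}, total 1542

Evaluate every pair (each demand assigned to the nearer of the two):
  {Red, Blue}: total = 1542
  {Blue, Green}: total = 1950
  {Red, Green}: total = 2042
Best pair: {Red, Blue} with total 1542.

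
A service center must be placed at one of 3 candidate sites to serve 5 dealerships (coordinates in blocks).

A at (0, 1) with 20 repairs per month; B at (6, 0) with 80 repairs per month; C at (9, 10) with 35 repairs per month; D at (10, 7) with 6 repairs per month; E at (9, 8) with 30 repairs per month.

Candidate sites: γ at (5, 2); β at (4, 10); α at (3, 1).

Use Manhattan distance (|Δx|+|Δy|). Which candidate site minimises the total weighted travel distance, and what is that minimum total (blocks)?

γ, total 1140 blocks

Total weighted distance at each candidate:
  γ (5, 2): total = 1140
  β (4, 10): total = 1659
  α (3, 1): total = 1373
Minimum is at γ with total 1140 blocks.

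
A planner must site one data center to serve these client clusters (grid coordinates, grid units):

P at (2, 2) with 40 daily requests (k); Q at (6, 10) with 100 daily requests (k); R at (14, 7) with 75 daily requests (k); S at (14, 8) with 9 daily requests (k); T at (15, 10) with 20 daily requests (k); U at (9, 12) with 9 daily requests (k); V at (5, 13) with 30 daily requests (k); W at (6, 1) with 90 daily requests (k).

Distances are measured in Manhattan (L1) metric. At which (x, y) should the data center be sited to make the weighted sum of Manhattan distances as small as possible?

Manhattan distance separates: Σwᵢ(|x−xᵢ|+|y−yᵢ|) = Σwᵢ|x−xᵢ| + Σwᵢ|y−yᵢ|, so x and y are optimised independently as 1-D weighted medians.
Total weight W = 373; half = 186.5.
x-coordinate, sorted with cumulative weight:
  x=2 (P, w=40) cum 40
  x=5 (V, w=30) cum 70
  x=6 (Q, w=100) cum 170
  x=6 (W, w=90) cum 260  ← median
  x=9 (U, w=9) cum 269
  x=14 (R, w=75) cum 344
  x=14 (S, w=9) cum 353
  x=15 (T, w=20) cum 373
⇒ x* = 6
y-coordinate, sorted with cumulative weight:
  y=1 (W, w=90) cum 90
  y=2 (P, w=40) cum 130
  y=7 (R, w=75) cum 205  ← median
  y=8 (S, w=9) cum 214
  y=10 (Q, w=100) cum 314
  y=10 (T, w=20) cum 334
  y=12 (U, w=9) cum 343
  y=13 (V, w=30) cum 373
⇒ y* = 7

(6, 7)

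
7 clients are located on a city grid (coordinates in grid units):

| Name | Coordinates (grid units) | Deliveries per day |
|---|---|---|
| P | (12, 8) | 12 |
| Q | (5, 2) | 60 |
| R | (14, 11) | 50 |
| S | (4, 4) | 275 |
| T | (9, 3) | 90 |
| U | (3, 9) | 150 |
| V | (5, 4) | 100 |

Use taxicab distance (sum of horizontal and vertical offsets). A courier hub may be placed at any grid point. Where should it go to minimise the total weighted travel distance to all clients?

(4, 4)

Manhattan distance separates: Σwᵢ(|x−xᵢ|+|y−yᵢ|) = Σwᵢ|x−xᵢ| + Σwᵢ|y−yᵢ|, so x and y are optimised independently as 1-D weighted medians.
Total weight W = 737; half = 368.5.
x-coordinate, sorted with cumulative weight:
  x=3 (U, w=150) cum 150
  x=4 (S, w=275) cum 425  ← median
  x=5 (Q, w=60) cum 485
  x=5 (V, w=100) cum 585
  x=9 (T, w=90) cum 675
  x=12 (P, w=12) cum 687
  x=14 (R, w=50) cum 737
⇒ x* = 4
y-coordinate, sorted with cumulative weight:
  y=2 (Q, w=60) cum 60
  y=3 (T, w=90) cum 150
  y=4 (S, w=275) cum 425  ← median
  y=4 (V, w=100) cum 525
  y=8 (P, w=12) cum 537
  y=9 (U, w=150) cum 687
  y=11 (R, w=50) cum 737
⇒ y* = 4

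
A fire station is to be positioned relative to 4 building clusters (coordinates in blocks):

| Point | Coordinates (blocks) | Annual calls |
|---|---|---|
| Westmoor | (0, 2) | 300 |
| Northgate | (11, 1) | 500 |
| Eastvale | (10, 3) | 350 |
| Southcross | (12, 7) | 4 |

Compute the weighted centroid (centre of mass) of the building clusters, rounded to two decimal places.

(7.84, 1.89)

The minimiser of Σwᵢ‖p−pᵢ‖² is the weighted centroid p* = (Σwᵢpᵢ)/(Σwᵢ).
Σwᵢ = 1154.
Σwᵢxᵢ = 300·0 + 500·11 + 350·10 + 4·12 = 9048.
Σwᵢyᵢ = 300·2 + 500·1 + 350·3 + 4·7 = 2178.
x* = 9048/1154 = 7.84, y* = 2178/1154 = 1.89.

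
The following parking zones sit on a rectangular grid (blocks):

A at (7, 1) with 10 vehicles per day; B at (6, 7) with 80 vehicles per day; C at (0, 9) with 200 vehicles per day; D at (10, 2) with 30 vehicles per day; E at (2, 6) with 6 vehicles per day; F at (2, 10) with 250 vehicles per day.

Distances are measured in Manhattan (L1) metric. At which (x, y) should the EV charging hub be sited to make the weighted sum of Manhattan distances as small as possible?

(2, 9)

Manhattan distance separates: Σwᵢ(|x−xᵢ|+|y−yᵢ|) = Σwᵢ|x−xᵢ| + Σwᵢ|y−yᵢ|, so x and y are optimised independently as 1-D weighted medians.
Total weight W = 576; half = 288.
x-coordinate, sorted with cumulative weight:
  x=0 (C, w=200) cum 200
  x=2 (E, w=6) cum 206
  x=2 (F, w=250) cum 456  ← median
  x=6 (B, w=80) cum 536
  x=7 (A, w=10) cum 546
  x=10 (D, w=30) cum 576
⇒ x* = 2
y-coordinate, sorted with cumulative weight:
  y=1 (A, w=10) cum 10
  y=2 (D, w=30) cum 40
  y=6 (E, w=6) cum 46
  y=7 (B, w=80) cum 126
  y=9 (C, w=200) cum 326  ← median
  y=10 (F, w=250) cum 576
⇒ y* = 9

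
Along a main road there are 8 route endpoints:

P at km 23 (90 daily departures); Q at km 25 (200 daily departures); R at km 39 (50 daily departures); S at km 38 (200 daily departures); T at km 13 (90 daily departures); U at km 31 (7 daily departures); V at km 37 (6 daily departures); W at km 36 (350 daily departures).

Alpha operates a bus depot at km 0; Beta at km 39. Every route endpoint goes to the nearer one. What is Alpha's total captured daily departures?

The indifferent point is the midpoint (0+39)/2 = 19.5; route endpoints left of it (closer to Alpha at 0) go to Alpha, those right go to Beta.
  T at 13 (w=90) → Alpha
  P at 23 (w=90) → Beta
  Q at 25 (w=200) → Beta
  U at 31 (w=7) → Beta
  W at 36 (w=350) → Beta
  V at 37 (w=6) → Beta
  S at 38 (w=200) → Beta
  R at 39 (w=50) → Beta
Alpha captures 90; Beta captures 903.

90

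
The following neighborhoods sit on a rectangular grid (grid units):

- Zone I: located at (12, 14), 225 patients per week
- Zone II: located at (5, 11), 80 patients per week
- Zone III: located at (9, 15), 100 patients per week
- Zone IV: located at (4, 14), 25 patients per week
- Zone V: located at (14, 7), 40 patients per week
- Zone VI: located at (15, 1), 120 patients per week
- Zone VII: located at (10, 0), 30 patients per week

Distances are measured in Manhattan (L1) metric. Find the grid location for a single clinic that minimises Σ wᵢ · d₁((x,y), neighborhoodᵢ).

Manhattan distance separates: Σwᵢ(|x−xᵢ|+|y−yᵢ|) = Σwᵢ|x−xᵢ| + Σwᵢ|y−yᵢ|, so x and y are optimised independently as 1-D weighted medians.
Total weight W = 620; half = 310.
x-coordinate, sorted with cumulative weight:
  x=4 (Zone IV, w=25) cum 25
  x=5 (Zone II, w=80) cum 105
  x=9 (Zone III, w=100) cum 205
  x=10 (Zone VII, w=30) cum 235
  x=12 (Zone I, w=225) cum 460  ← median
  x=14 (Zone V, w=40) cum 500
  x=15 (Zone VI, w=120) cum 620
⇒ x* = 12
y-coordinate, sorted with cumulative weight:
  y=0 (Zone VII, w=30) cum 30
  y=1 (Zone VI, w=120) cum 150
  y=7 (Zone V, w=40) cum 190
  y=11 (Zone II, w=80) cum 270
  y=14 (Zone I, w=225) cum 495  ← median
  y=14 (Zone IV, w=25) cum 520
  y=15 (Zone III, w=100) cum 620
⇒ y* = 14

(12, 14)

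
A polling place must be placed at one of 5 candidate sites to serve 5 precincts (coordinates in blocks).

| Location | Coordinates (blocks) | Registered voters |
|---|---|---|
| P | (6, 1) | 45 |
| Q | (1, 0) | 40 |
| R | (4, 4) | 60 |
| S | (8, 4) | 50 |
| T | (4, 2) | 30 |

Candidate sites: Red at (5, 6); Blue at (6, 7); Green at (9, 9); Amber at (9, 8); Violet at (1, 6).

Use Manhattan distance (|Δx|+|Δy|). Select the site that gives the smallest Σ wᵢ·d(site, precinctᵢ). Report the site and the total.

Total weighted distance at each candidate:
  Red (5, 6): total = 1250
  Blue (6, 7): total = 1510
  Green (9, 9): total = 2435
  Amber (9, 8): total = 2210
  Violet (1, 6): total = 1650
Minimum is at Red with total 1250 blocks.

Red, total 1250 blocks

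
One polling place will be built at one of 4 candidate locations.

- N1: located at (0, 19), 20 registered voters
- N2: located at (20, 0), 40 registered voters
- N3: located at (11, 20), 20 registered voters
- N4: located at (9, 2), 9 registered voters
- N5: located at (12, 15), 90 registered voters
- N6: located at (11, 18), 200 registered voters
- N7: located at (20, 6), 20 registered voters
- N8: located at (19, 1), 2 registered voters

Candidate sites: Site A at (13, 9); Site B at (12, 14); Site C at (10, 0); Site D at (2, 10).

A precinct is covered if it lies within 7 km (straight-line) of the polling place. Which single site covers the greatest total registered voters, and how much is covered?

Coverage radius r = 7 km; a point is covered iff (Δx)²+(Δy)² ≤ 7² = 49.
  Site A (13, 9): covers {N5} → 90
  Site B (12, 14): covers {N3, N5, N6} → 310
  Site C (10, 0): covers {N4} → 9
  Site D (2, 10): covers {none} → 0
Maximum coverage at Site B: 310 registered voters.

Site B, covering 310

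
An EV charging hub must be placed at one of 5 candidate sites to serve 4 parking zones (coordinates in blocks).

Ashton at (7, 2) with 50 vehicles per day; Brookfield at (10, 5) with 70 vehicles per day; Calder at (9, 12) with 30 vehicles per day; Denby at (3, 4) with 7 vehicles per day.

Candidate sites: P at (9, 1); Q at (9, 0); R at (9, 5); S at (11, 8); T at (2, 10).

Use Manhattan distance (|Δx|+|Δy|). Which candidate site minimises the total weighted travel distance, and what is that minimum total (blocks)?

R, total 579 blocks

Total weighted distance at each candidate:
  P (9, 1): total = 893
  Q (9, 0): total = 1050
  R (9, 5): total = 579
  S (11, 8): total = 1044
  T (2, 10): total = 1879
Minimum is at R with total 579 blocks.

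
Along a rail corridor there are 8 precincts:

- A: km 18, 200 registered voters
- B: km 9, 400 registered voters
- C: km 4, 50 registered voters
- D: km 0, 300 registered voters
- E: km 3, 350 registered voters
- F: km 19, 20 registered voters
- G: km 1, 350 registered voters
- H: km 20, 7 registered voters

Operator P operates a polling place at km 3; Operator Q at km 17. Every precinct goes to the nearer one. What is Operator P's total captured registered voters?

1450

The indifferent point is the midpoint (3+17)/2 = 10; precincts left of it (closer to Operator P at 3) go to Operator P, those right go to Operator Q.
  D at 0 (w=300) → Operator P
  G at 1 (w=350) → Operator P
  E at 3 (w=350) → Operator P
  C at 4 (w=50) → Operator P
  B at 9 (w=400) → Operator P
  A at 18 (w=200) → Operator Q
  F at 19 (w=20) → Operator Q
  H at 20 (w=7) → Operator Q
Operator P captures 1450; Operator Q captures 227.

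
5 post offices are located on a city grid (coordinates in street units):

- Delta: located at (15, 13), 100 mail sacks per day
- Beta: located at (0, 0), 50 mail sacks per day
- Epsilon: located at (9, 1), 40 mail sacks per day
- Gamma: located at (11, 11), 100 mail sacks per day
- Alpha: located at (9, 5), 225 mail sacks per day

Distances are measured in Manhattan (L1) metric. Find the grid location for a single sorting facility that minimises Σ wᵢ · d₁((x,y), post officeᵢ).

Manhattan distance separates: Σwᵢ(|x−xᵢ|+|y−yᵢ|) = Σwᵢ|x−xᵢ| + Σwᵢ|y−yᵢ|, so x and y are optimised independently as 1-D weighted medians.
Total weight W = 515; half = 257.5.
x-coordinate, sorted with cumulative weight:
  x=0 (Beta, w=50) cum 50
  x=9 (Epsilon, w=40) cum 90
  x=9 (Alpha, w=225) cum 315  ← median
  x=11 (Gamma, w=100) cum 415
  x=15 (Delta, w=100) cum 515
⇒ x* = 9
y-coordinate, sorted with cumulative weight:
  y=0 (Beta, w=50) cum 50
  y=1 (Epsilon, w=40) cum 90
  y=5 (Alpha, w=225) cum 315  ← median
  y=11 (Gamma, w=100) cum 415
  y=13 (Delta, w=100) cum 515
⇒ y* = 5

(9, 5)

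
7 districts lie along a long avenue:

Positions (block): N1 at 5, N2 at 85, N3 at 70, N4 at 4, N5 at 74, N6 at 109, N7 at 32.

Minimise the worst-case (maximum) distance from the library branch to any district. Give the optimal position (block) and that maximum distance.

location 56.5, max distance 52.5

The 1-center on a line is the midpoint of the two extreme points: leftmost at 4, rightmost at 109.
Optimal location = (4 + 109)/2 = 56.5; maximum distance = (109 − 4)/2 = 52.5.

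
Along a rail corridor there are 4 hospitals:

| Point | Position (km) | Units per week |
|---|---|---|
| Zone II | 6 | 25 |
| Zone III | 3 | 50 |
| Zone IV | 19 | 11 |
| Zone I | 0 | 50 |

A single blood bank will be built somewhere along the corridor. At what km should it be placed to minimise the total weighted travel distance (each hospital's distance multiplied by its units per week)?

x = 3

For a sum of weighted absolute distances on a line, the optimum is the weighted median (not the mean). Total weight W = 136; half-weight = 68.
Sort by position and accumulate weight:
  km 0 (Zone I, w=50) → cum 50
  km 3 (Zone III, w=50) → cum 100  ≥ 68 → median here
  km 6 (Zone II, w=25) → cum 125
  km 19 (Zone IV, w=11) → cum 136
Optimal location: km 3.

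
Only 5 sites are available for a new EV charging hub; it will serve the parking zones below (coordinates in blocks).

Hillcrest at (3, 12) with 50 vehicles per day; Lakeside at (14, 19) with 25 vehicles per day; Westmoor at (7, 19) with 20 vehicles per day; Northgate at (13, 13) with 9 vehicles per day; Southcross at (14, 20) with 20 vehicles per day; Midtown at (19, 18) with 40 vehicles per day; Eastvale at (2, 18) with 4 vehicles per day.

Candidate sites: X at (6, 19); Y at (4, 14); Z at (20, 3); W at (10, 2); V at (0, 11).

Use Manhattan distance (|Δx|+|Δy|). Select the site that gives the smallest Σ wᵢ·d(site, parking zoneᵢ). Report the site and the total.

X, total 1597 blocks

Total weighted distance at each candidate:
  X (6, 19): total = 1597
  Y (4, 14): total = 1879
  Z (20, 3): total = 3815
  W (10, 2): total = 3437
  V (0, 11): total = 2721
Minimum is at X with total 1597 blocks.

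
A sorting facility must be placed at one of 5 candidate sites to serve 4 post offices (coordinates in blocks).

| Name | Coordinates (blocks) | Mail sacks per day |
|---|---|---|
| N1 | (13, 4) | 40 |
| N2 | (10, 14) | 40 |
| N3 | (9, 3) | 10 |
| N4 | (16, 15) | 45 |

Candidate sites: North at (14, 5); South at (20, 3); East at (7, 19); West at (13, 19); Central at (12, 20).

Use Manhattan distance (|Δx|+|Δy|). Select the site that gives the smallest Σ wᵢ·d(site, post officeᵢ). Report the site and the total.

North, total 1210 blocks

Total weighted distance at each candidate:
  North (14, 5): total = 1210
  South (20, 3): total = 1990
  East (7, 19): total = 1925
  West (13, 19): total = 1435
  Central (12, 20): total = 1605
Minimum is at North with total 1210 blocks.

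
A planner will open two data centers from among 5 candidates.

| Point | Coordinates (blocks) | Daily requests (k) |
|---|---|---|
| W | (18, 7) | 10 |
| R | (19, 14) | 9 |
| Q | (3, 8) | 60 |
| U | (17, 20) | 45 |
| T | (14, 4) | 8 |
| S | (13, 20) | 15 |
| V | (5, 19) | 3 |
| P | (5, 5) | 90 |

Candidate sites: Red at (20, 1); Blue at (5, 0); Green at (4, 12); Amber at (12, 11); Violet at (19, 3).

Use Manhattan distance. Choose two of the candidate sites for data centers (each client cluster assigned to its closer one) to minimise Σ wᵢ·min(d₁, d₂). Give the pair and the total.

Evaluate every pair (each demand assigned to the nearer of the two):
  {Green, Amber}: total = 2086
  {Blue, Amber}: total = 2137
  {Green, Violet}: total = 2351
  {Blue, Green}: total = 2421
  {Blue, Violet}: total = 2504
  {Red, Green}: total = 2522
  {Red, Blue}: total = 2765
  {Amber, Violet}: total = 2903
  {Red, Amber}: total = 2957
  {Red, Violet}: total = 4187
Best pair: {Green, Amber} with total 2086.

{Green, Amber}, total 2086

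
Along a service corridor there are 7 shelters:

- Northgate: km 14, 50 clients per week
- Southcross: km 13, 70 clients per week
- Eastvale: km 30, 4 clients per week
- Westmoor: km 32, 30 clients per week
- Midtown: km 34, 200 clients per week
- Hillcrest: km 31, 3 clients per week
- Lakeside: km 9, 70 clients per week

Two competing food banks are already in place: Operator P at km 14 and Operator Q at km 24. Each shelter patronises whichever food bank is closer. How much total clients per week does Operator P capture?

190

The indifferent point is the midpoint (14+24)/2 = 19; shelters left of it (closer to Operator P at 14) go to Operator P, those right go to Operator Q.
  Lakeside at 9 (w=70) → Operator P
  Southcross at 13 (w=70) → Operator P
  Northgate at 14 (w=50) → Operator P
  Eastvale at 30 (w=4) → Operator Q
  Hillcrest at 31 (w=3) → Operator Q
  Westmoor at 32 (w=30) → Operator Q
  Midtown at 34 (w=200) → Operator Q
Operator P captures 190; Operator Q captures 237.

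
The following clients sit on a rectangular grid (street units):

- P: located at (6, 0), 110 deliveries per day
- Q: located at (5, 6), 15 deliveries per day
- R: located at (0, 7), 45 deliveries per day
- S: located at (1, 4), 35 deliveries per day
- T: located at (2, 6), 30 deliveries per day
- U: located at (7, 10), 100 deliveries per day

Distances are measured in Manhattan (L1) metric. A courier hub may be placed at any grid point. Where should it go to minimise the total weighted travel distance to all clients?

(6, 6)

Manhattan distance separates: Σwᵢ(|x−xᵢ|+|y−yᵢ|) = Σwᵢ|x−xᵢ| + Σwᵢ|y−yᵢ|, so x and y are optimised independently as 1-D weighted medians.
Total weight W = 335; half = 167.5.
x-coordinate, sorted with cumulative weight:
  x=0 (R, w=45) cum 45
  x=1 (S, w=35) cum 80
  x=2 (T, w=30) cum 110
  x=5 (Q, w=15) cum 125
  x=6 (P, w=110) cum 235  ← median
  x=7 (U, w=100) cum 335
⇒ x* = 6
y-coordinate, sorted with cumulative weight:
  y=0 (P, w=110) cum 110
  y=4 (S, w=35) cum 145
  y=6 (Q, w=15) cum 160
  y=6 (T, w=30) cum 190  ← median
  y=7 (R, w=45) cum 235
  y=10 (U, w=100) cum 335
⇒ y* = 6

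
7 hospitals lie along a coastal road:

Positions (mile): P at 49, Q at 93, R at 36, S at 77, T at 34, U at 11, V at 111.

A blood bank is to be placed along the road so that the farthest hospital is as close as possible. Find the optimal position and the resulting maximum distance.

location 61, max distance 50

The 1-center on a line is the midpoint of the two extreme points: leftmost at 11, rightmost at 111.
Optimal location = (11 + 111)/2 = 61; maximum distance = (111 − 11)/2 = 50.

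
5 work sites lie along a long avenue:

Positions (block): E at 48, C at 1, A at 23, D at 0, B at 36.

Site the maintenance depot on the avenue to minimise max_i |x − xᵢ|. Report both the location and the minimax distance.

location 24, max distance 24

The 1-center on a line is the midpoint of the two extreme points: leftmost at 0, rightmost at 48.
Optimal location = (0 + 48)/2 = 24; maximum distance = (48 − 0)/2 = 24.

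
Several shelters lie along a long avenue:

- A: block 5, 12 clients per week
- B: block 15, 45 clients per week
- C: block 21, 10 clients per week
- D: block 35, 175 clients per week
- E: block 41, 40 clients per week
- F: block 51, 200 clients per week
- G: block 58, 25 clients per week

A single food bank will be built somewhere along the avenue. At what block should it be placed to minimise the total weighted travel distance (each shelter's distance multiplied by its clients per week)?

For a sum of weighted absolute distances on a line, the optimum is the weighted median (not the mean). Total weight W = 507; half-weight = 253.5.
Sort by position and accumulate weight:
  block 5 (A, w=12) → cum 12
  block 15 (B, w=45) → cum 57
  block 21 (C, w=10) → cum 67
  block 35 (D, w=175) → cum 242
  block 41 (E, w=40) → cum 282  ≥ 253.5 → median here
  block 51 (F, w=200) → cum 482
  block 58 (G, w=25) → cum 507
Optimal location: block 41.

x = 41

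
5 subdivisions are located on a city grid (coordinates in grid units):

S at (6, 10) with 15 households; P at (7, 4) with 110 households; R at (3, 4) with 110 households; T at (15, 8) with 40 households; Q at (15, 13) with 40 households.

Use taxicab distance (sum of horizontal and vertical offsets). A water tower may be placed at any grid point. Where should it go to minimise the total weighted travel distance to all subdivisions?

Manhattan distance separates: Σwᵢ(|x−xᵢ|+|y−yᵢ|) = Σwᵢ|x−xᵢ| + Σwᵢ|y−yᵢ|, so x and y are optimised independently as 1-D weighted medians.
Total weight W = 315; half = 157.5.
x-coordinate, sorted with cumulative weight:
  x=3 (R, w=110) cum 110
  x=6 (S, w=15) cum 125
  x=7 (P, w=110) cum 235  ← median
  x=15 (T, w=40) cum 275
  x=15 (Q, w=40) cum 315
⇒ x* = 7
y-coordinate, sorted with cumulative weight:
  y=4 (P, w=110) cum 110
  y=4 (R, w=110) cum 220  ← median
  y=8 (T, w=40) cum 260
  y=10 (S, w=15) cum 275
  y=13 (Q, w=40) cum 315
⇒ y* = 4

(7, 4)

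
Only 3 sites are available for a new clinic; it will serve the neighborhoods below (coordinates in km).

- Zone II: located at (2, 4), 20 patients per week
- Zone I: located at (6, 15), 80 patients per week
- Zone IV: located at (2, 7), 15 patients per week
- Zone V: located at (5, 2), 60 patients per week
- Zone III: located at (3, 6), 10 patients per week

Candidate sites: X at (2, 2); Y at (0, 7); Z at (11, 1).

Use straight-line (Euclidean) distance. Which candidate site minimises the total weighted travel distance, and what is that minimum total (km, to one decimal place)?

Total weighted distance at each candidate:
  X (2, 2): total = 1424.3
  Y (0, 7): total = 1358.0
  Z (11, 1): total = 2000.6
Minimum is at Y with total 1358.0 km.

Y, total 1358.0 km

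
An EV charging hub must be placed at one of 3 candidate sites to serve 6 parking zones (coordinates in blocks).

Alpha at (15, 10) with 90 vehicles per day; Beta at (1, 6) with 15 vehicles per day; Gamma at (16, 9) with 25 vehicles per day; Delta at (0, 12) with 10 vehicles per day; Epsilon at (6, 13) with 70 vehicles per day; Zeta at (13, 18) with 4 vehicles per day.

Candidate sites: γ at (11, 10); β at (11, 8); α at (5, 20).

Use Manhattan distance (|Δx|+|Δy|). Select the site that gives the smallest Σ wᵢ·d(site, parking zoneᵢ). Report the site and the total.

Total weighted distance at each candidate:
  γ (11, 10): total = 1450
  β (11, 8): total = 1768
  α (5, 20): total = 3350
Minimum is at γ with total 1450 blocks.

γ, total 1450 blocks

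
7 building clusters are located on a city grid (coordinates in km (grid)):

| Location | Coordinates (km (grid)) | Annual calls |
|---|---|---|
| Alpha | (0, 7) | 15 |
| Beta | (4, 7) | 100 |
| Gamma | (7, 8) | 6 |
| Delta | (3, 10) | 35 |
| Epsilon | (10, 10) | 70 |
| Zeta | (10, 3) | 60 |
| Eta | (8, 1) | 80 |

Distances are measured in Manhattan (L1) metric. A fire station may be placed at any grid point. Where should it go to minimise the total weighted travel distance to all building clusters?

(8, 7)

Manhattan distance separates: Σwᵢ(|x−xᵢ|+|y−yᵢ|) = Σwᵢ|x−xᵢ| + Σwᵢ|y−yᵢ|, so x and y are optimised independently as 1-D weighted medians.
Total weight W = 366; half = 183.
x-coordinate, sorted with cumulative weight:
  x=0 (Alpha, w=15) cum 15
  x=3 (Delta, w=35) cum 50
  x=4 (Beta, w=100) cum 150
  x=7 (Gamma, w=6) cum 156
  x=8 (Eta, w=80) cum 236  ← median
  x=10 (Epsilon, w=70) cum 306
  x=10 (Zeta, w=60) cum 366
⇒ x* = 8
y-coordinate, sorted with cumulative weight:
  y=1 (Eta, w=80) cum 80
  y=3 (Zeta, w=60) cum 140
  y=7 (Alpha, w=15) cum 155
  y=7 (Beta, w=100) cum 255  ← median
  y=8 (Gamma, w=6) cum 261
  y=10 (Delta, w=35) cum 296
  y=10 (Epsilon, w=70) cum 366
⇒ y* = 7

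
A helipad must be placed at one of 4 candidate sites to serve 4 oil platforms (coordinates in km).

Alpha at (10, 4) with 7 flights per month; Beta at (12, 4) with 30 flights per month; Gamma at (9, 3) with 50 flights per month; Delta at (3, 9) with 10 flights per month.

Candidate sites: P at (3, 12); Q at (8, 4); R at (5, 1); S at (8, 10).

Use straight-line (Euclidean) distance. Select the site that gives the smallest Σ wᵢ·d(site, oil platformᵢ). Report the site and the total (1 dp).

Total weighted distance at each candidate:
  P (3, 12): total = 1006.5
  Q (8, 4): total = 275.4
  R (5, 1): total = 575.4
  S (8, 10): total = 665.1
Minimum is at Q with total 275.4 km.

Q, total 275.4 km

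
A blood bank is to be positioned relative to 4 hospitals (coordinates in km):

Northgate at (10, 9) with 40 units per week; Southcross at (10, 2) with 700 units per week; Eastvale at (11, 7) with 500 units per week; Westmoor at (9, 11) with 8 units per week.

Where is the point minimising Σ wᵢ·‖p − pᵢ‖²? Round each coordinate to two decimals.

(10.39, 4.29)

The minimiser of Σwᵢ‖p−pᵢ‖² is the weighted centroid p* = (Σwᵢpᵢ)/(Σwᵢ).
Σwᵢ = 1248.
Σwᵢxᵢ = 40·10 + 700·10 + 500·11 + 8·9 = 12972.
Σwᵢyᵢ = 40·9 + 700·2 + 500·7 + 8·11 = 5348.
x* = 12972/1248 = 10.39, y* = 5348/1248 = 4.29.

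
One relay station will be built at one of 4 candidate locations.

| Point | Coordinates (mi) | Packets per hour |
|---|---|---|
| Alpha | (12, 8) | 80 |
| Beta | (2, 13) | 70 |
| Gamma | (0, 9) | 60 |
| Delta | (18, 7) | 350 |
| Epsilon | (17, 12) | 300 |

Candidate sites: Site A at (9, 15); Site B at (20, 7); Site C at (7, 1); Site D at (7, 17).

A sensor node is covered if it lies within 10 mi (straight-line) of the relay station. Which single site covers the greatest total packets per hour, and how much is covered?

Site B, covering 730

Coverage radius r = 10 mi; a point is covered iff (Δx)²+(Δy)² ≤ 10² = 100.
  Site A (9, 15): covers {Alpha, Beta, Epsilon} → 450
  Site B (20, 7): covers {Alpha, Delta, Epsilon} → 730
  Site C (7, 1): covers {Alpha} → 80
  Site D (7, 17): covers {Beta} → 70
Maximum coverage at Site B: 730 packets per hour.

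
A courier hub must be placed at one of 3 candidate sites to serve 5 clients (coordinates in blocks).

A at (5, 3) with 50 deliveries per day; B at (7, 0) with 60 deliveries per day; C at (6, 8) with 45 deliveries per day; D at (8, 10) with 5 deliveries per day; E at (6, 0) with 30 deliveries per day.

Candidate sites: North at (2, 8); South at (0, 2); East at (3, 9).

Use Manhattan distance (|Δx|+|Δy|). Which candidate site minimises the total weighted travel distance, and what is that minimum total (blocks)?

Total weighted distance at each candidate:
  North (2, 8): total = 1760
  South (0, 2): total = 1700
  East (3, 9): total = 1750
Minimum is at South with total 1700 blocks.

South, total 1700 blocks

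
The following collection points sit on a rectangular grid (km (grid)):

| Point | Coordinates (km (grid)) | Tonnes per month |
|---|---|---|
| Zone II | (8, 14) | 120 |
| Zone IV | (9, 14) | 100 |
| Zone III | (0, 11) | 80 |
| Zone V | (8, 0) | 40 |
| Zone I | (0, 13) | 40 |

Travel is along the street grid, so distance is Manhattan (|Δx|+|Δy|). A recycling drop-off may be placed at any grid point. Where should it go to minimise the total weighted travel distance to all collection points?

(8, 14)

Manhattan distance separates: Σwᵢ(|x−xᵢ|+|y−yᵢ|) = Σwᵢ|x−xᵢ| + Σwᵢ|y−yᵢ|, so x and y are optimised independently as 1-D weighted medians.
Total weight W = 380; half = 190.
x-coordinate, sorted with cumulative weight:
  x=0 (Zone III, w=80) cum 80
  x=0 (Zone I, w=40) cum 120
  x=8 (Zone II, w=120) cum 240  ← median
  x=8 (Zone V, w=40) cum 280
  x=9 (Zone IV, w=100) cum 380
⇒ x* = 8
y-coordinate, sorted with cumulative weight:
  y=0 (Zone V, w=40) cum 40
  y=11 (Zone III, w=80) cum 120
  y=13 (Zone I, w=40) cum 160
  y=14 (Zone II, w=120) cum 280  ← median
  y=14 (Zone IV, w=100) cum 380
⇒ y* = 14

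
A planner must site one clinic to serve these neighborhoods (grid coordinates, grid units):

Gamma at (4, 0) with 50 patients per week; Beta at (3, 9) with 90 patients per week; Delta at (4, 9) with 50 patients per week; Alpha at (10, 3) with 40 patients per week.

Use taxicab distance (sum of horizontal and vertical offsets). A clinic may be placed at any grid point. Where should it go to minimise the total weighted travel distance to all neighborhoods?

(4, 9)

Manhattan distance separates: Σwᵢ(|x−xᵢ|+|y−yᵢ|) = Σwᵢ|x−xᵢ| + Σwᵢ|y−yᵢ|, so x and y are optimised independently as 1-D weighted medians.
Total weight W = 230; half = 115.
x-coordinate, sorted with cumulative weight:
  x=3 (Beta, w=90) cum 90
  x=4 (Gamma, w=50) cum 140  ← median
  x=4 (Delta, w=50) cum 190
  x=10 (Alpha, w=40) cum 230
⇒ x* = 4
y-coordinate, sorted with cumulative weight:
  y=0 (Gamma, w=50) cum 50
  y=3 (Alpha, w=40) cum 90
  y=9 (Beta, w=90) cum 180  ← median
  y=9 (Delta, w=50) cum 230
⇒ y* = 9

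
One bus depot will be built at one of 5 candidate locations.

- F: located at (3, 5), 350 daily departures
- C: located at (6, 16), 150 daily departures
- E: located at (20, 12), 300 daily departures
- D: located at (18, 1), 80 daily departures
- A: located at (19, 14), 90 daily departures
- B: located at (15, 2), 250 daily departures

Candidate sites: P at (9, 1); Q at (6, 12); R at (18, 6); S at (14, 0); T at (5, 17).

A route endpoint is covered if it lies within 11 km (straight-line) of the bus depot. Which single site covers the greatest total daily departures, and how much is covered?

Coverage radius r = 11 km; a point is covered iff (Δx)²+(Δy)² ≤ 11² = 121.
  P (9, 1): covers {F, D, B} → 680
  Q (6, 12): covers {F, C} → 500
  R (18, 6): covers {E, D, A, B} → 720
  S (14, 0): covers {D, B} → 330
  T (5, 17): covers {C} → 150
Maximum coverage at R: 720 daily departures.

R, covering 720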